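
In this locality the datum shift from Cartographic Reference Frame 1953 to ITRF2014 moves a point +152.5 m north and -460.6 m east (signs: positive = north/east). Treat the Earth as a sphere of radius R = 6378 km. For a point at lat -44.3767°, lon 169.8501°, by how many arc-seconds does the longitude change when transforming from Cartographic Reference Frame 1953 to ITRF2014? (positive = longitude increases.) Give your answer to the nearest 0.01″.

At latitude -44.3767°, cos φ = 0.714757.
One radian of longitude at latitude φ spans R cos φ, so Δλ = ΔE / (R cos φ) = -460.6 / (6378000 × 0.714757) = -1.0104e-04 rad = -20.840″.

Δλ = -20.84″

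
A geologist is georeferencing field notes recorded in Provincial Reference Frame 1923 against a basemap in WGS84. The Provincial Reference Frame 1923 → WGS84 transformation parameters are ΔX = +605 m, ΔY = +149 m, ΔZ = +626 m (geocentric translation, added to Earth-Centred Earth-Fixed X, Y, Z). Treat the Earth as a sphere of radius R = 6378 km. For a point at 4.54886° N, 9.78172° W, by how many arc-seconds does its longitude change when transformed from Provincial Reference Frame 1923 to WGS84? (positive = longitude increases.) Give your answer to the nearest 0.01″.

Δλ = 8.10″

sin φ = 0.079309, cos φ = 0.996850, sin λ = -0.169895, cos λ = 0.985462.
East component: ΔE = −sin λ·ΔX + cos λ·ΔY = −(-0.169895)(605) + (0.985462)(149) = 249.62 m.
1° of latitude spans πR/180 = 111317 m; at latitude φ, 1° of longitude spans that × cos φ = 110966.5 m, so Δλ = 249.62 / 110966.5 × 3600 = 8.098″.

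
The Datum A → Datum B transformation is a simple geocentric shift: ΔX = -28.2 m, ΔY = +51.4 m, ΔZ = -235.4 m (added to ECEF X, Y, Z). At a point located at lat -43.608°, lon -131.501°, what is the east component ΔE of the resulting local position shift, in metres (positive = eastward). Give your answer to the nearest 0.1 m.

ΔE = -55.2 m

At φ = -43.608°, λ = -131.501°: sin φ = -0.689721, cos φ = 0.724076, sin λ = -0.748944, cos λ = -0.662633.
ΔE = −sin λ·ΔX + cos λ·ΔY = −(-0.748944)·(-28.2) + (-0.662633)·(51.4) = -55.18 m.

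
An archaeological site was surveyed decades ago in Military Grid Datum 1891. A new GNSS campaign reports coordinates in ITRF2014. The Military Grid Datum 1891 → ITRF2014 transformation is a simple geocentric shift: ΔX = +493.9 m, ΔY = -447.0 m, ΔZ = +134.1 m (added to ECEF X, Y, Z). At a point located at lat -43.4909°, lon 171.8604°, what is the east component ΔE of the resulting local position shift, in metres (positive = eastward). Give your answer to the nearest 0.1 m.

The local east axis at (φ, λ) is (−sin λ, cos λ, 0), so ΔE = −sin(171.8604°)·493.9 + cos(171.8604°)·(-447.0) = 372.57 m.

ΔE = 372.6 m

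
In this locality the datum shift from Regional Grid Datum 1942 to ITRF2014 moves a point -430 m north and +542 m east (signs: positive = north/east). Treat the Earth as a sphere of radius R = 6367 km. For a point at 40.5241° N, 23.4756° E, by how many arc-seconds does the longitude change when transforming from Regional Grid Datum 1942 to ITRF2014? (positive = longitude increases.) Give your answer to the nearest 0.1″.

At latitude 40.5241°, cos φ = 0.760133.
One radian of longitude at latitude φ spans R cos φ, so Δλ = ΔE / (R cos φ) = 542.0 / (6367000 × 0.760133) = 1.1199e-04 rad = 23.099″.

Δλ = 23.1″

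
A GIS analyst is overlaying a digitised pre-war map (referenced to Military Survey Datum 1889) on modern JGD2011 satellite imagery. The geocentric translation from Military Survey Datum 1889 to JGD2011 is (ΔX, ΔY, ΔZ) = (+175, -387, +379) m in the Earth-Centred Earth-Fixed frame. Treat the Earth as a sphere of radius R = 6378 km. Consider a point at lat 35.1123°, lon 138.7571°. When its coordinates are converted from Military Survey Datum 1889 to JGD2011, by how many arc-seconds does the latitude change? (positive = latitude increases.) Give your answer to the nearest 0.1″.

sin φ = 0.575181, cos φ = 0.818026, sin λ = 0.659253, cos λ = -0.751922.
North component: ΔN = −sin φ cos λ·ΔX − sin φ sin λ·ΔY + cos φ·ΔZ = −(0.575181)(-0.751922)(175) − (0.575181)(0.659253)(-387) + (0.818026)(379) = 532.46 m.
1° of latitude spans πR/180 = 111317 m, so Δφ = 532.46 / 111317 × 3600 = 17.220″.

Δφ = 17.2″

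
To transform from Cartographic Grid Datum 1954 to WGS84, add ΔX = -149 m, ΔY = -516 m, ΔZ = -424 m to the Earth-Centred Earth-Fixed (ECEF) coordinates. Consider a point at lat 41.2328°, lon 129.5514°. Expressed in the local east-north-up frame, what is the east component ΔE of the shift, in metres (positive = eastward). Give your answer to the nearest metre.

ΔE = 443 m

The local east axis at (φ, λ) is (−sin λ, cos λ, 0), so ΔE = −sin(129.5514°)·(-149) + cos(129.5514°)·(-516) = 443.46 m.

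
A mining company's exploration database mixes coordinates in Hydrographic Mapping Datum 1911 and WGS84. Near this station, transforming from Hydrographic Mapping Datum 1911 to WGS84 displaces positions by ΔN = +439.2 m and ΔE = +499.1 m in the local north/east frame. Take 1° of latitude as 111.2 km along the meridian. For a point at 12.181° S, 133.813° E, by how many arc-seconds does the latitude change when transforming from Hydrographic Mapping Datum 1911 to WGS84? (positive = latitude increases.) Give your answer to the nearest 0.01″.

1° of latitude = 111.2 km, so Δφ = 439.2 / 111200 = 0.0039496° = 14.219″.

Δφ = 14.22″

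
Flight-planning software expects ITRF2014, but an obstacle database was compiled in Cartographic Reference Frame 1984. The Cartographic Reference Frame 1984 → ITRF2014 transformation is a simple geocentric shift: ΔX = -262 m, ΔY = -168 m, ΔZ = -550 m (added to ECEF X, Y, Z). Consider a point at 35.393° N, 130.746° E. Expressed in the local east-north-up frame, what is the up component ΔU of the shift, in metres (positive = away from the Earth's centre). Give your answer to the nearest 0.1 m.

ΔU = -282.9 m

At φ = 35.393°, λ = 130.746°: sin φ = 0.579182, cos φ = 0.815199, sin λ = 0.757611, cos λ = -0.652707.
ΔU = cos φ cos λ·ΔX + cos φ sin λ·ΔY + sin φ·ΔZ = (0.815199)(-0.652707)(-262) + (0.815199)(0.757611)(-168) + (0.579182)(-550) = -282.90 m.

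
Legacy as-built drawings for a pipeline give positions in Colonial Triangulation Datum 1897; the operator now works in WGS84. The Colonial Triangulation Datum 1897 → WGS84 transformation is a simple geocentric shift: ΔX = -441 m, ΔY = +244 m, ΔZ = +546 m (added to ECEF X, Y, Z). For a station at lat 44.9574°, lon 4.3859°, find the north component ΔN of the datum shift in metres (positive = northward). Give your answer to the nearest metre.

ΔN = 684 m

At φ = 44.9574°, λ = 4.3859°: sin φ = 0.706581, cos φ = 0.707632, sin λ = 0.076474, cos λ = 0.997072.
ΔN = −sin φ cos λ·ΔX − sin φ sin λ·ΔY + cos φ·ΔZ = −(0.706581)(0.997072)(-441) − (0.706581)(0.076474)(244) + (0.707632)(546) = 683.87 m.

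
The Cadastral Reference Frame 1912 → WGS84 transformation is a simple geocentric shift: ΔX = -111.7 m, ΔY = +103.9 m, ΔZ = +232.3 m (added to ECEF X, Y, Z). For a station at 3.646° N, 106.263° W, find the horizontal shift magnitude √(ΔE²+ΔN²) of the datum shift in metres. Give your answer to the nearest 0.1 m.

272.7 m

The local east axis at (φ, λ) is (−sin λ, cos λ, 0), so ΔE = −sin(-106.263°)·(-111.7) + cos(-106.263°)·103.9 = -136.33 m.
The local north axis is (−sin φ cos λ, −sin φ sin λ, cos φ), giving ΔN = -1.989 + 6.343 + 231.830 = 236.18 m.
Horizontal magnitude = √(ΔE² + ΔN²) = √((-136.33)² + 236.18²) = 272.70 m.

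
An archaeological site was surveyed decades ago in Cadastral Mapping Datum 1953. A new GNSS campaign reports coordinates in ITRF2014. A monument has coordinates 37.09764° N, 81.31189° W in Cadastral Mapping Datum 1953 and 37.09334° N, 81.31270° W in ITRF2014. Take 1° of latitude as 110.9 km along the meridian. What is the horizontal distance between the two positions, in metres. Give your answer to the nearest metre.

Δφ = 37.09334° − 37.09764° = -0.00430°; Δλ = -81.31270° − -81.31189° = -0.00081°.
ΔN = Δφ × 110900 = -476.9 m; ΔE = Δλ × 110900 × cos(37.09764°) = -0.00081 × 110900 × 0.797609 = -71.6 m.
Distance = √(ΔE² + ΔN²) = √((-71.6)² + (-476.9)²) = 482.2 m.

482 m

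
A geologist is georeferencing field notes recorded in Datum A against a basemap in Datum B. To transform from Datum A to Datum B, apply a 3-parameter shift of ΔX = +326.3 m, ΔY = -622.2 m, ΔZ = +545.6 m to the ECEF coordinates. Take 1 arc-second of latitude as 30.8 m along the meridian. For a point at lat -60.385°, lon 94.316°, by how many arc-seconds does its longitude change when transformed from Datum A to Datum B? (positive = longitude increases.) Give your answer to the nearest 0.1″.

sin φ = -0.869366, cos φ = 0.494169, sin λ = 0.997164, cos λ = -0.075257.
East component: ΔE = −sin λ·ΔX + cos λ·ΔY = −(0.997164)(326.3) + (-0.075257)(-622.2) = -278.55 m.
1° of latitude spans 3600 × 30.80 = 110880 m; at latitude φ, 1° of longitude spans that × cos φ = 54793.5 m, so Δλ = -278.55 / 54793.5 × 3600 = -18.301″.

Δλ = -18.3″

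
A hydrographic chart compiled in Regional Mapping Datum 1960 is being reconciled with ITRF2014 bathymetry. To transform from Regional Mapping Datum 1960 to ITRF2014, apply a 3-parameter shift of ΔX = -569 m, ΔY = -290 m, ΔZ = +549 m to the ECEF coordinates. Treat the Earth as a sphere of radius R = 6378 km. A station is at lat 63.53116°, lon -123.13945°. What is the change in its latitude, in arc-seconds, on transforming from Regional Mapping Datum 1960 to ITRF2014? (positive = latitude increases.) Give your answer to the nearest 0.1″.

sin φ = 0.895177, cos φ = 0.445711, sin λ = -0.837343, cos λ = -0.546679.
North component: ΔN = −sin φ cos λ·ΔX − sin φ sin λ·ΔY + cos φ·ΔZ = −(0.895177)(-0.546679)(-569) − (0.895177)(-0.837343)(-290) + (0.445711)(549) = -251.13 m.
1° of latitude spans πR/180 = 111317 m, so Δφ = -251.13 / 111317 × 3600 = -8.122″.

Δφ = -8.1″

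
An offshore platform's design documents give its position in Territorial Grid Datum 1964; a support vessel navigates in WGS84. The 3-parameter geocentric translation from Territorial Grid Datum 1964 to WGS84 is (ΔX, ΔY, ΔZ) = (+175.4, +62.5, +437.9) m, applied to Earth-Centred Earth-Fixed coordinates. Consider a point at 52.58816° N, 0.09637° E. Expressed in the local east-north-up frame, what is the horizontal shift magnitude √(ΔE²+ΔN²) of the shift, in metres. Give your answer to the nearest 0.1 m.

141.1 m

At φ = 52.58816°, λ = 0.09637°: sin φ = 0.794289, cos φ = 0.607540, sin λ = 0.001682, cos λ = 0.999999.
ΔE = −sin λ·ΔX + cos λ·ΔY = −(0.001682)·(175.4) + (0.999999)·(62.5) = 62.20 m.
ΔN = −sin φ cos λ·ΔX − sin φ sin λ·ΔY + cos φ·ΔZ = −(0.794289)(0.999999)(175.4) − (0.794289)(0.001682)(62.5) + (0.607540)(437.9) = 126.64 m.
Horizontal magnitude = √(ΔE² + ΔN²) = √(62.20² + 126.64²) = 141.09 m.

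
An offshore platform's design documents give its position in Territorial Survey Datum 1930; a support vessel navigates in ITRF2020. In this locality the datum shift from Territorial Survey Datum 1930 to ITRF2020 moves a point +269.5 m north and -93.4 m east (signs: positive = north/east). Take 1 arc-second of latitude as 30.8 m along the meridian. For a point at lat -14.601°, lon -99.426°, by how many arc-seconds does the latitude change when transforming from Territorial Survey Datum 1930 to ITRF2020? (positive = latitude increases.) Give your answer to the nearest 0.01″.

Δφ = 8.75″

1″ of latitude = 30.80 m, so Δφ = 269.5 / 30.80 = 8.750″.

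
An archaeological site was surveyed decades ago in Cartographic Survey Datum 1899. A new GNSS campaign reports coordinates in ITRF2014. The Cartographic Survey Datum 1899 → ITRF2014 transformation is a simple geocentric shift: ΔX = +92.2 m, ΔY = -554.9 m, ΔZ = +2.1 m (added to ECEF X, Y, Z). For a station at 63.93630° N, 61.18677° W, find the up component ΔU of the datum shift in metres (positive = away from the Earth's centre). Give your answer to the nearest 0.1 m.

ΔU = 235.0 m

The local up (radial) axis is (cos φ cos λ, cos φ sin λ, sin φ), giving ΔU = 19.524 + 213.622 + 1.886 = 235.03 m.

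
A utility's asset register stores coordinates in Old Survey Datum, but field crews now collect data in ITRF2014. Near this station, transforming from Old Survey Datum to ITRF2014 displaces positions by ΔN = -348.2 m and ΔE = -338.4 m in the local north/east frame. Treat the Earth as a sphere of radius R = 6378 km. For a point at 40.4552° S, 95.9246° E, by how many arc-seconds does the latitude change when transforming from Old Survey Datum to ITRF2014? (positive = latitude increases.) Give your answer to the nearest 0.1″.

On a sphere of radius R, 1 rad of latitude = R, so Δφ = ΔN / R = -348.2 / 6378000 = -5.4594e-05 rad = -11.261″.

Δφ = -11.3″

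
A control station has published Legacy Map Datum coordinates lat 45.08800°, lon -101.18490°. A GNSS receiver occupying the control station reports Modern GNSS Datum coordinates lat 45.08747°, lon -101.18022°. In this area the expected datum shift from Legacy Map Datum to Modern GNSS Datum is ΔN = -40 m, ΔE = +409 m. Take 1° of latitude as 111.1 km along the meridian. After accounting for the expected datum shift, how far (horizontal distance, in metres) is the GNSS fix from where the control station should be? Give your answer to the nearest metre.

Observed coordinate differences: Δφ = -0.00053°, Δλ = +0.00468°.
Converting to metres (1° lat = 111100 m, cos φ = 0.706020): observed ΔN = -58.9 m, observed ΔE = 367.1 m.
Subtracting the expected shift leaves a residual of -58.9 − (-40) = -18.9 m north and 367.1 − (409) = -41.9 m east.
Residual distance = √((-18.9)² + (-41.9)²) = 46.0 m.

46 m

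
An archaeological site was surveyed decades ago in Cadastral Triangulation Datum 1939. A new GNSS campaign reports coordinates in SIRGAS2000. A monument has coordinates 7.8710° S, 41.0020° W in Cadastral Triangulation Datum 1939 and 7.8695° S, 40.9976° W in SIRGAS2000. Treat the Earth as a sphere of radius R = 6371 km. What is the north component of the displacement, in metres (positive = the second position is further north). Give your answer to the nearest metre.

Δφ = -7.8695° − -7.8710° = +0.0015°; Δλ = -40.9976° − -41.0020° = +0.0044°.
1° along a meridian = πR/180 = 111195 m.
ΔN = Δφ × 111195 = 166.8 m; ΔE = Δλ × 111195 × cos(-7.8710°) = +0.0044 × 111195 × 0.990579 = 484.6 m.

ΔN = 167 m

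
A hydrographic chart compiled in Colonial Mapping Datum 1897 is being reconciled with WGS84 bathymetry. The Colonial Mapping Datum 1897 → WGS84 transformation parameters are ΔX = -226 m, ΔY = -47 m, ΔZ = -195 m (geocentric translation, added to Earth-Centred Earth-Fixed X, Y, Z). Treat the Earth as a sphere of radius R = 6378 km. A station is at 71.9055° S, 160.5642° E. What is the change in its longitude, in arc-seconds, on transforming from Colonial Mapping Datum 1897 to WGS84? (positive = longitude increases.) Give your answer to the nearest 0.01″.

sin φ = -0.950546, cos φ = 0.310585, sin λ = 0.332750, cos λ = -0.943015.
East component: ΔE = −sin λ·ΔX + cos λ·ΔY = −(0.332750)(-226) + (-0.943015)(-47) = 119.52 m.
1° of latitude spans πR/180 = 111317 m; at latitude φ, 1° of longitude spans that × cos φ = 34573.4 m, so Δλ = 119.52 / 34573.4 × 3600 = 12.446″.

Δλ = 12.45″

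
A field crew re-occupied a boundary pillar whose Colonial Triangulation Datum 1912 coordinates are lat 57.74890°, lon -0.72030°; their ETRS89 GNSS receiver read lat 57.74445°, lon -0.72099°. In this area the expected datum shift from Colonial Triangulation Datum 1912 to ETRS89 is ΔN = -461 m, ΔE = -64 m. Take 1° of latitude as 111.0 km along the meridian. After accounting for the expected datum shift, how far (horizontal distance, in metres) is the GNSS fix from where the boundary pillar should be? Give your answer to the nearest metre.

Observed coordinate differences: Δφ = -0.00445°, Δλ = -0.00069°.
Converting to metres (1° lat = 111000 m, cos φ = 0.533631): observed ΔN = -493.9 m, observed ΔE = -40.9 m.
Subtracting the expected shift leaves a residual of -493.9 − (-461) = -32.9 m north and -40.9 − (-64) = 23.1 m east.
Residual distance = √((-32.9)² + 23.1²) = 40.3 m.

40 m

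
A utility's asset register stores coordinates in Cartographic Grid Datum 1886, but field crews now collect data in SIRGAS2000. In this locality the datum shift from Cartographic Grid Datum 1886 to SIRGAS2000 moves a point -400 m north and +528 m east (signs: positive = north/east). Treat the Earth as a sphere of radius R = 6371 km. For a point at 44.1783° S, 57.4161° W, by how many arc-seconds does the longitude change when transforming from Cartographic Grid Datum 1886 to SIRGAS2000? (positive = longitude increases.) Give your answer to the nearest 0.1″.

Δλ = 23.8″

At latitude -44.1783°, cos φ = 0.717175.
One radian of longitude at latitude φ spans R cos φ, so Δλ = ΔE / (R cos φ) = 528.0 / (6371000 × 0.717175) = 1.1556e-04 rad = 23.836″.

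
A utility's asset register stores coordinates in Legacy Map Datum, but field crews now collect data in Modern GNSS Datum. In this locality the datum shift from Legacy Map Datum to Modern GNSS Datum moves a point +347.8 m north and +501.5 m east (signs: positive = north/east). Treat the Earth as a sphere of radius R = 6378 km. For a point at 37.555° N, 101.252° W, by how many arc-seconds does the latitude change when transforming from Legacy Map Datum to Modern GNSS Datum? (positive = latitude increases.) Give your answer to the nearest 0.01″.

On a sphere of radius R, 1 rad of latitude = R, so Δφ = ΔN / R = 347.8 / 6378000 = 5.4531e-05 rad = 11.248″.

Δφ = 11.25″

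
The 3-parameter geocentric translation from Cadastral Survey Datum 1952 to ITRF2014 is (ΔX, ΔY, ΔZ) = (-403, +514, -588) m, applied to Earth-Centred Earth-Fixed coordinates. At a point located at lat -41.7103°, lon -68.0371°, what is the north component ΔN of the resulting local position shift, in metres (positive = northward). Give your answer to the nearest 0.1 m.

ΔN = -856.4 m

At φ = -41.7103°, λ = -68.0371°: sin φ = -0.665365, cos φ = 0.746519, sin λ = -0.927426, cos λ = 0.374006.
ΔN = −sin φ cos λ·ΔX − sin φ sin λ·ΔY + cos φ·ΔZ = −(-0.665365)(0.374006)(-403) − (-0.665365)(-0.927426)(514) + (0.746519)(-588) = -856.42 m.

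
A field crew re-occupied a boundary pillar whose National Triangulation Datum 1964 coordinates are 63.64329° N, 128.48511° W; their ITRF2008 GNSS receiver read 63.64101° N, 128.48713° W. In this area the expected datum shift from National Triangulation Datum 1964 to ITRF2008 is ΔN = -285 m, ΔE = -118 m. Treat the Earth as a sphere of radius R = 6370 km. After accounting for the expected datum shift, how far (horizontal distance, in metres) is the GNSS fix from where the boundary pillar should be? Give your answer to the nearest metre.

36 m

Observed coordinate differences: Δφ = -0.00228°, Δλ = -0.00202°.
Converting to metres (1° lat = 111177 m, cos φ = 0.443958): observed ΔN = -253.5 m, observed ΔE = -99.7 m.
Subtracting the expected shift leaves a residual of -253.5 − (-285) = 31.5 m north and -99.7 − (-118) = 18.3 m east.
Residual distance = √(31.5² + 18.3²) = 36.4 m.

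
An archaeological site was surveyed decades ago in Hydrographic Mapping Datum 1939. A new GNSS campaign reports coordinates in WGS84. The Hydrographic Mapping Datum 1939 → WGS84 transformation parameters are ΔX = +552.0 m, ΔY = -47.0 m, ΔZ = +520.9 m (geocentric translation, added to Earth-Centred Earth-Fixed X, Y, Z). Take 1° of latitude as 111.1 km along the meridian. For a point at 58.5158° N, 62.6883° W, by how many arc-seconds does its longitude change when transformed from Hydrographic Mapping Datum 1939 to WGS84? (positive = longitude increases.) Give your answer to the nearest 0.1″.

sin φ = 0.852784, cos φ = 0.522263, sin λ = -0.888524, cos λ = 0.458831.
East component: ΔE = −sin λ·ΔX + cos λ·ΔY = −(-0.888524)(552.0) + (0.458831)(-47.0) = 468.90 m.
1° of latitude spans 111100 m; at latitude φ, 1° of longitude spans that × cos φ = 58023.5 m, so Δλ = 468.90 / 58023.5 × 3600 = 29.092″.

Δλ = 29.1″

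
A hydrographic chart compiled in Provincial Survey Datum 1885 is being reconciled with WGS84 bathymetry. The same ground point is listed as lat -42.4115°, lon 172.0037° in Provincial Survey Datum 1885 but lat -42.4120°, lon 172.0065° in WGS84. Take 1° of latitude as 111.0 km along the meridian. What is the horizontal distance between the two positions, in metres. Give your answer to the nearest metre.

Δφ = -42.4120° − -42.4115° = -0.0005°; Δλ = 172.0065° − 172.0037° = +0.0028°.
ΔN = Δφ × 111000 = -55.5 m; ΔE = Δλ × 111000 × cos(-42.4115°) = +0.0028 × 111000 × 0.738320 = 229.5 m.
Distance = √(ΔE² + ΔN²) = √(229.5² + (-55.5)²) = 236.1 m.

236 m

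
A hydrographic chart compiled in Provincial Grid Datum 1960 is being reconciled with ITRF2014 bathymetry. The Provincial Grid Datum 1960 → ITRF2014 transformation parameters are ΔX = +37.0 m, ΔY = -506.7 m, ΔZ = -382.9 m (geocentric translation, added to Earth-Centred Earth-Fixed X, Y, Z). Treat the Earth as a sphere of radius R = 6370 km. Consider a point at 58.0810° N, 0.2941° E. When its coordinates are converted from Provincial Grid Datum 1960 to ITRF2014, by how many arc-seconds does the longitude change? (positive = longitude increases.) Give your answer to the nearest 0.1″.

Δλ = -31.0″

sin φ = 0.848796, cos φ = 0.528720, sin λ = 0.005133, cos λ = 0.999987.
East component: ΔE = −sin λ·ΔX + cos λ·ΔY = −(0.005133)(37.0) + (0.999987)(-506.7) = -506.88 m.
1° of latitude spans πR/180 = 111177 m; at latitude φ, 1° of longitude spans that × cos φ = 58781.7 m, so Δλ = -506.88 / 58781.7 × 3600 = -31.043″.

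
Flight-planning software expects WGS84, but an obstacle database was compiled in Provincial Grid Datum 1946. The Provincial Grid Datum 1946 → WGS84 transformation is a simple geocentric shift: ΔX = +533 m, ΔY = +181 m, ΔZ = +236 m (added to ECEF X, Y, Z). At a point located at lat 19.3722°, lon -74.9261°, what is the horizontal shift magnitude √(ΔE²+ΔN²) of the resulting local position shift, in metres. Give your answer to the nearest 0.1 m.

At φ = 19.3722°, λ = -74.9261°: sin φ = 0.331703, cos φ = 0.943384, sin λ = -0.965591, cos λ = 0.260065.
ΔE = −sin λ·ΔX + cos λ·ΔY = −(-0.965591)·(533) + (0.260065)·(181) = 561.73 m.
ΔN = −sin φ cos λ·ΔX − sin φ sin λ·ΔY + cos φ·ΔZ = −(0.331703)(0.260065)(533) − (0.331703)(-0.965591)(181) + (0.943384)(236) = 234.63 m.
Horizontal magnitude = √(ΔE² + ΔN²) = √(561.73² + 234.63²) = 608.77 m.

608.8 m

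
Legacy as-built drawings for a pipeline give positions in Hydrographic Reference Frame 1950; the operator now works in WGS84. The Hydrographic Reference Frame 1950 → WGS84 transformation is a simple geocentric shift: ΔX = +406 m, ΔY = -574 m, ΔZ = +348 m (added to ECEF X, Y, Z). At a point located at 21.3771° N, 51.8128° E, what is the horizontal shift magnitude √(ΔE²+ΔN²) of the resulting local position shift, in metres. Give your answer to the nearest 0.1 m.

At φ = 21.3771°, λ = 51.8128°: sin φ = 0.364505, cos φ = 0.931202, sin λ = 0.785995, cos λ = 0.618233.
ΔE = −sin λ·ΔX + cos λ·ΔY = −(0.785995)·(406) + (0.618233)·(-574) = -673.98 m.
ΔN = −sin φ cos λ·ΔX − sin φ sin λ·ΔY + cos φ·ΔZ = −(0.364505)(0.618233)(406) − (0.364505)(0.785995)(-574) + (0.931202)(348) = 397.02 m.
Horizontal magnitude = √(ΔE² + ΔN²) = √((-673.98)² + 397.02²) = 782.22 m.

782.2 m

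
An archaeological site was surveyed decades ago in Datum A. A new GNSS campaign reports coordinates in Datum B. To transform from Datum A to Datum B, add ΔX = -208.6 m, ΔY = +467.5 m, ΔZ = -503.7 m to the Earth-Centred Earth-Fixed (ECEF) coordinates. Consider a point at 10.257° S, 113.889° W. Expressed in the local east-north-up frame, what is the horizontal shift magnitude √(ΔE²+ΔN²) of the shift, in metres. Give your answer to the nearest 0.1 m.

674.1 m

The local east axis at (φ, λ) is (−sin λ, cos λ, 0), so ΔE = −sin(-113.889°)·(-208.6) + cos(-113.889°)·467.5 = -380.05 m.
The local north axis is (−sin φ cos λ, −sin φ sin λ, cos φ), giving ΔN = 15.042 − 76.113 − 495.650 = -556.72 m.
Horizontal magnitude = √(ΔE² + ΔN²) = √((-380.05)² + (-556.72)²) = 674.08 m.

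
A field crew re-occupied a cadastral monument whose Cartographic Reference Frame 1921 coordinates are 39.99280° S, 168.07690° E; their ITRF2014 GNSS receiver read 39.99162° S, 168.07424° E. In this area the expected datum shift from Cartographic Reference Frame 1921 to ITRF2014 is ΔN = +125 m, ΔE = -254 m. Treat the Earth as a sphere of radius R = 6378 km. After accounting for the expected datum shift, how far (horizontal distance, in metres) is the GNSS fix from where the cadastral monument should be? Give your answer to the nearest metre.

Observed coordinate differences: Δφ = +0.00118°, Δλ = -0.00266°.
Converting to metres (1° lat = 111317 m, cos φ = 0.766125): observed ΔN = 131.4 m, observed ΔE = -226.9 m.
Subtracting the expected shift leaves a residual of 131.4 − (125) = 6.4 m north and -226.9 − (-254) = 27.1 m east.
Residual distance = √(6.4² + 27.1²) = 27.9 m.

28 m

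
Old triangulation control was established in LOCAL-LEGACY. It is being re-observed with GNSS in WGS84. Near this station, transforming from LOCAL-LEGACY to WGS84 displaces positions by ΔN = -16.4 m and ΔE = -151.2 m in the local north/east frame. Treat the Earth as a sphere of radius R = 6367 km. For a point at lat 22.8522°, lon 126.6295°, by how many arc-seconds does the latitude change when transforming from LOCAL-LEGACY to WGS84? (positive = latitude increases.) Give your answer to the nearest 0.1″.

On a sphere of radius R, 1 rad of latitude = R, so Δφ = ΔN / R = -16.4 / 6367000 = -2.5758e-06 rad = -0.531″.

Δφ = -0.5″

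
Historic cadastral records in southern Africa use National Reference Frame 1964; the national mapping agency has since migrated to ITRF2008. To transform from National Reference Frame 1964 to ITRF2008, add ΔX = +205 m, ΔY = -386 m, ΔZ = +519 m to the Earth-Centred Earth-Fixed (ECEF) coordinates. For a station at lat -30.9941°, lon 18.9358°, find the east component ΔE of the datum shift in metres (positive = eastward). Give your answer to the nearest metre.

The local east axis at (φ, λ) is (−sin λ, cos λ, 0), so ΔE = −sin(18.9358°)·205 + cos(18.9358°)·(-386) = -431.63 m.

ΔE = -432 m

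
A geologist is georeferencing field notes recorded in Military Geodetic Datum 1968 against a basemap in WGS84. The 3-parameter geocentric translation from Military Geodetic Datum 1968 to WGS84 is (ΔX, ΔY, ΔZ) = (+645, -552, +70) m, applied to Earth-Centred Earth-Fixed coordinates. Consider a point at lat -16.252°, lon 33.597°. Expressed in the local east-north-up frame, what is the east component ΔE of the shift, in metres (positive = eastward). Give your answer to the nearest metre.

ΔE = -817 m

The local east axis at (φ, λ) is (−sin λ, cos λ, 0), so ΔE = −sin(33.597°)·645 + cos(33.597°)·(-552) = -816.70 m.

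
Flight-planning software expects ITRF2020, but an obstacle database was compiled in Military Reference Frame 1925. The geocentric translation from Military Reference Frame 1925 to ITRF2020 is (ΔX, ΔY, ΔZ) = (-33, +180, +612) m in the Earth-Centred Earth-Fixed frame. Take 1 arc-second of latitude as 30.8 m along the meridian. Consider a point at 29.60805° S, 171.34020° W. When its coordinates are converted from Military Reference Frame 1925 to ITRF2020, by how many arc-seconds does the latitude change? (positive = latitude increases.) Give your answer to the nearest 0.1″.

sin φ = -0.494064, cos φ = 0.869426, sin λ = -0.150567, cos λ = -0.988600.
North component: ΔN = −sin φ cos λ·ΔX − sin φ sin λ·ΔY + cos φ·ΔZ = −(-0.494064)(-0.988600)(-33) − (-0.494064)(-0.150567)(180) + (0.869426)(612) = 534.82 m.
1° of latitude spans 3600 × 30.80 = 110880 m, so Δφ = 534.82 / 110880 × 3600 = 17.364″.

Δφ = 17.4″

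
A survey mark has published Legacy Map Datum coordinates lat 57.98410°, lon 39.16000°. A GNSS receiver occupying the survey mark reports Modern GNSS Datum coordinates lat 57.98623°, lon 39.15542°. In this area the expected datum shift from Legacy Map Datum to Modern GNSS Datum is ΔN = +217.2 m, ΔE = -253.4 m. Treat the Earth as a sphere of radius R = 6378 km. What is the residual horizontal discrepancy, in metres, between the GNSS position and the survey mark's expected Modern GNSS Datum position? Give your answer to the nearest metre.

26 m

Observed coordinate differences: Δφ = +0.00213°, Δλ = -0.00458°.
Converting to metres (1° lat = 111317 m, cos φ = 0.530155): observed ΔN = 237.1 m, observed ΔE = -270.3 m.
Subtracting the expected shift leaves a residual of 237.1 − (217.2) = 19.9 m north and -270.3 − (-253.4) = -16.9 m east.
Residual distance = √(19.9² + (-16.9)²) = 26.1 m.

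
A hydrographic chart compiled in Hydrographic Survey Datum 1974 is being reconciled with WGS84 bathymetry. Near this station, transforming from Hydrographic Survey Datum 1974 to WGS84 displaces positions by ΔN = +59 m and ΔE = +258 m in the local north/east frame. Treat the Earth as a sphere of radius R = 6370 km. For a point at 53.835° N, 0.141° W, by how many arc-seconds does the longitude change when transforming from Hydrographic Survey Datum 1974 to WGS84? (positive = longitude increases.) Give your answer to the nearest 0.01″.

At latitude 53.835°, cos φ = 0.590113.
One radian of longitude at latitude φ spans R cos φ, so Δλ = ΔE / (R cos φ) = 258.0 / (6370000 × 0.590113) = 6.8635e-05 rad = 14.157″.

Δλ = 14.16″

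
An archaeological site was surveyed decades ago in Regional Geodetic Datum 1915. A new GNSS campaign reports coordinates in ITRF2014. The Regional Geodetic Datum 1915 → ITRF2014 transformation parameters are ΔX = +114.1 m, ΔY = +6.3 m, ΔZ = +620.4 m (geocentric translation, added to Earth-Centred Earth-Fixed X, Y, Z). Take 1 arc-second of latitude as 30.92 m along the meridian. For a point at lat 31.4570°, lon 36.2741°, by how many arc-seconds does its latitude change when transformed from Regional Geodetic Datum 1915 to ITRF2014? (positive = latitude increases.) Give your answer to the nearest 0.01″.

sin φ = 0.521859, cos φ = 0.853032, sin λ = 0.591649, cos λ = 0.806196.
North component: ΔN = −sin φ cos λ·ΔX − sin φ sin λ·ΔY + cos φ·ΔZ = −(0.521859)(0.806196)(114.1) − (0.521859)(0.591649)(6.3) + (0.853032)(620.4) = 479.27 m.
1° of latitude spans 3600 × 30.92 = 111312 m, so Δφ = 479.27 / 111312 × 3600 = 15.500″.

Δφ = 15.50″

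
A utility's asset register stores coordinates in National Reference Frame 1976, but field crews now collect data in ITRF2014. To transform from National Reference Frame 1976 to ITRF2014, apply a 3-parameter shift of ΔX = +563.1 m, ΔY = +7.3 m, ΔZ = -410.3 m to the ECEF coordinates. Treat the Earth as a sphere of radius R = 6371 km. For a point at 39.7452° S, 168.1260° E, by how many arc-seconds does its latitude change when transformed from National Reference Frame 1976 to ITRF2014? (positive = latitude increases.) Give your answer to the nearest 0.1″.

sin φ = -0.639375, cos φ = 0.768895, sin λ = 0.205760, cos λ = -0.978602.
North component: ΔN = −sin φ cos λ·ΔX − sin φ sin λ·ΔY + cos φ·ΔZ = −(-0.639375)(-0.978602)(563.1) − (-0.639375)(0.205760)(7.3) + (0.768895)(-410.3) = -666.85 m.
1° of latitude spans πR/180 = 111195 m, so Δφ = -666.85 / 111195 × 3600 = -21.590″.

Δφ = -21.6″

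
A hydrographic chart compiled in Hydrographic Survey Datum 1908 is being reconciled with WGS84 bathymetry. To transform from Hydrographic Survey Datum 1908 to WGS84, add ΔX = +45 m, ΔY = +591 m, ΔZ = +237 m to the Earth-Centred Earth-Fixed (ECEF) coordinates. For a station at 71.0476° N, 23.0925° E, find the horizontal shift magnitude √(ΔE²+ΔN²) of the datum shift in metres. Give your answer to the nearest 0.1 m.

556.4 m

The local east axis at (φ, λ) is (−sin λ, cos λ, 0), so ΔE = −sin(23.0925°)·45 + cos(23.0925°)·591 = 526.00 m.
The local north axis is (−sin φ cos λ, −sin φ sin λ, cos φ), giving ΔN = -39.150 − 219.234 + 76.973 = -181.41 m.
Horizontal magnitude = √(ΔE² + ΔN²) = √(526.00² + (-181.41)²) = 556.40 m.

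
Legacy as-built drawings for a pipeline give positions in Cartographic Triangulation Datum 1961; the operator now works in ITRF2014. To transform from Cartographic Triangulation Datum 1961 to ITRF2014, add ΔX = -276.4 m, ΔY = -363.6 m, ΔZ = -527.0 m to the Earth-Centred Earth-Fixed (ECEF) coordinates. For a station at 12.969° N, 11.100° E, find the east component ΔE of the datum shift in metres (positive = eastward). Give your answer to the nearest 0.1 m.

ΔE = -303.6 m

The local east axis at (φ, λ) is (−sin λ, cos λ, 0), so ΔE = −sin(11.100°)·(-276.4) + cos(11.100°)·(-363.6) = -303.58 m.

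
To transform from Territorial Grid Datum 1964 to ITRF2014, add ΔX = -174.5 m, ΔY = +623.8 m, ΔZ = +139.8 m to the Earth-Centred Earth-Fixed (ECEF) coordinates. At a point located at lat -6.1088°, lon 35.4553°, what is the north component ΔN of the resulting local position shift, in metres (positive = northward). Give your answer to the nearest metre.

ΔN = 162 m

At φ = -6.1088°, λ = 35.4553°: sin φ = -0.106417, cos φ = 0.994322, sin λ = 0.580068, cos λ = 0.814568.
ΔN = −sin φ cos λ·ΔX − sin φ sin λ·ΔY + cos φ·ΔZ = −(-0.106417)(0.814568)(-174.5) − (-0.106417)(0.580068)(623.8) + (0.994322)(139.8) = 162.39 m.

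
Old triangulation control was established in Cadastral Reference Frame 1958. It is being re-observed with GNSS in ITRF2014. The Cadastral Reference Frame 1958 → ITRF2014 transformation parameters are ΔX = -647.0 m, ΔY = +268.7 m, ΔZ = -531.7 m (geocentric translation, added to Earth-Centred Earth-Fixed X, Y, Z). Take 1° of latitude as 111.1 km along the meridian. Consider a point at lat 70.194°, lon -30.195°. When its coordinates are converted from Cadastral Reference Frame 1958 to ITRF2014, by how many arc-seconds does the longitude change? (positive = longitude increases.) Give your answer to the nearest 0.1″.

sin φ = 0.940845, cos φ = 0.338836, sin λ = -0.502945, cos λ = 0.864319.
East component: ΔE = −sin λ·ΔX + cos λ·ΔY = −(-0.502945)(-647.0) + (0.864319)(268.7) = -93.16 m.
1° of latitude spans 111100 m; at latitude φ, 1° of longitude spans that × cos φ = 37644.7 m, so Δλ = -93.16 / 37644.7 × 3600 = -8.909″.

Δλ = -8.9″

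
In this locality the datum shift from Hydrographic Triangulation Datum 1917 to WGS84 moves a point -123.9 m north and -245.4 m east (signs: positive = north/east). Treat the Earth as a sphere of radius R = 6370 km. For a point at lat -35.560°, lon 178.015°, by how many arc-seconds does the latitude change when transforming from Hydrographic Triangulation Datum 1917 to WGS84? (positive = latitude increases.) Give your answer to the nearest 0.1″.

Δφ = -4.0″

On a sphere of radius R, 1 rad of latitude = R, so Δφ = ΔN / R = -123.9 / 6370000 = -1.9451e-05 rad = -4.012″.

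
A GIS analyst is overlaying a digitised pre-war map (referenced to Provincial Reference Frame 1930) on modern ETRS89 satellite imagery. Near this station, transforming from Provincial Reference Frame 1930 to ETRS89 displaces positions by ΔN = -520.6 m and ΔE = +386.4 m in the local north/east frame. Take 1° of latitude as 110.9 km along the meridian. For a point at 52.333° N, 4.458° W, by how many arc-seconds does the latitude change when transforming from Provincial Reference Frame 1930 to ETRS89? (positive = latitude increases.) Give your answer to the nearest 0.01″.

1° of latitude = 110.9 km, so Δφ = -520.6 / 110900 = -0.0046943° = -16.900″.

Δφ = -16.90″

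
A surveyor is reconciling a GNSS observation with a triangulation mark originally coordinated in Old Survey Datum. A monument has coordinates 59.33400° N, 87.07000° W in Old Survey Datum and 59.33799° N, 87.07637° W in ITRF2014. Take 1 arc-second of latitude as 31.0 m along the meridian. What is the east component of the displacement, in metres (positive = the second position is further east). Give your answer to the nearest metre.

ΔE = -363 m

Δφ = 59.33799° − 59.33400° = +0.00399°; Δλ = -87.07637° − -87.07000° = -0.00637°.
1° of latitude = 3600 × 31.00 = 111600 m.
ΔN = Δφ × 111600 = 445.3 m; ΔE = Δλ × 111600 × cos(59.33400°) = -0.00637 × 111600 × 0.510033 = -362.6 m.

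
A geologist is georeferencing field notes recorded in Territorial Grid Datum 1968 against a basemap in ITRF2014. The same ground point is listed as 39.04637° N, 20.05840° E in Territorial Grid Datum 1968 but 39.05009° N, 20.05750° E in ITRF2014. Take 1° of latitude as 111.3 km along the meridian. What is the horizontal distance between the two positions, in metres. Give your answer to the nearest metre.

421 m

Δφ = 39.05009° − 39.04637° = +0.00372°; Δλ = 20.05750° − 20.05840° = -0.00090°.
ΔN = Δφ × 111300 = 414.0 m; ΔE = Δλ × 111300 × cos(39.04637°) = -0.00090 × 111300 × 0.776636 = -77.8 m.
Distance = √(ΔE² + ΔN²) = √((-77.8)² + 414.0²) = 421.3 m.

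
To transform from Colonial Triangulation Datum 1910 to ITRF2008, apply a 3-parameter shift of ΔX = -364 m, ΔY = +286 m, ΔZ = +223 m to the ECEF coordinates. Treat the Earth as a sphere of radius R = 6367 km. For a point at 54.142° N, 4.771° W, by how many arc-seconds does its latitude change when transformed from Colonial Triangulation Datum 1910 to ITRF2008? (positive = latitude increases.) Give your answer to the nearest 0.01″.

Δφ = 14.38″

sin φ = 0.810471, cos φ = 0.585778, sin λ = -0.083173, cos λ = 0.996535.
North component: ΔN = −sin φ cos λ·ΔX − sin φ sin λ·ΔY + cos φ·ΔZ = −(0.810471)(0.996535)(-364) − (0.810471)(-0.083173)(286) + (0.585778)(223) = 443.90 m.
1° of latitude spans πR/180 = 111125 m, so Δφ = 443.90 / 111125 × 3600 = 14.380″.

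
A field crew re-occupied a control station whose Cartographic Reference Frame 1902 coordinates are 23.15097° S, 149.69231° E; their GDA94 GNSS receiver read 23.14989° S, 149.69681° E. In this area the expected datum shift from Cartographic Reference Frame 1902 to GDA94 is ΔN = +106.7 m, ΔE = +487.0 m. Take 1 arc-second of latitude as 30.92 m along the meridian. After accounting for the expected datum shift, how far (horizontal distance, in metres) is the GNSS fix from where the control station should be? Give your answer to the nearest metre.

30 m

Observed coordinate differences: Δφ = +0.00108°, Δλ = +0.00450°.
Converting to metres (1° lat = 111312 m, cos φ = 0.919472): observed ΔN = 120.2 m, observed ΔE = 460.6 m.
Subtracting the expected shift leaves a residual of 120.2 − (106.7) = 13.5 m north and 460.6 − (487.0) = -26.4 m east.
Residual distance = √(13.5² + (-26.4)²) = 29.7 m.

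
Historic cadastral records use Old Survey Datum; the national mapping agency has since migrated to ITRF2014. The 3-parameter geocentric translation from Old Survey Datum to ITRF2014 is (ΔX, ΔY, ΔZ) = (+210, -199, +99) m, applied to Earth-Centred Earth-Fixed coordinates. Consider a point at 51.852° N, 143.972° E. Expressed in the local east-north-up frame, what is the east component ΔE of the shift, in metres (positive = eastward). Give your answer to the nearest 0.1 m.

ΔE = 37.4 m

At φ = 51.852°, λ = 143.972°: sin φ = 0.786418, cos φ = 0.617695, sin λ = 0.588181, cos λ = -0.808730.
ΔE = −sin λ·ΔX + cos λ·ΔY = −(0.588181)·(210) + (-0.808730)·(-199) = 37.42 m.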